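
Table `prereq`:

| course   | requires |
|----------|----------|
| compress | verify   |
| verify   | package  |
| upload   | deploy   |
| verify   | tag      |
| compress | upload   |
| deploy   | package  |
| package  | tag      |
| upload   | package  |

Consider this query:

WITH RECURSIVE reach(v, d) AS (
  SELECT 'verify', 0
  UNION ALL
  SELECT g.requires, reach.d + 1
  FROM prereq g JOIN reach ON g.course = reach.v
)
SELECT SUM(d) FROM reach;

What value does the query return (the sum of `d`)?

Base: (verify, d=0).
Iteration 1: edges from {verify} -> (package, d=1), (tag, d=1).
Iteration 2: edges from {package,tag} -> (tag, d=2).
Iteration 3: no outgoing edges from {tag}; recursion stops.
SUM(d) = 0 + 1 + 1 + 2 = 4.

4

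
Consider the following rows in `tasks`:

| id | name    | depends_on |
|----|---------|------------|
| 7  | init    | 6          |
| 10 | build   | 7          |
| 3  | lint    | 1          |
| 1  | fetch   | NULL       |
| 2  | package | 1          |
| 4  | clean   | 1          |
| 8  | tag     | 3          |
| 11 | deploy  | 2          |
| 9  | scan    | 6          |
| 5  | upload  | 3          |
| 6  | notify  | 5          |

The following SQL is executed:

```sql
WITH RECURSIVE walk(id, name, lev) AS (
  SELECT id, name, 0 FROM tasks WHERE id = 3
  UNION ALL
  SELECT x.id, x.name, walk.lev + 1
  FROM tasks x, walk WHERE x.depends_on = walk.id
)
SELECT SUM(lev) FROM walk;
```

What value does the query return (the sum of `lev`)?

14

Base: id=3 (lint) at lev 0.
Iteration 1: rows with depends_on in {3} -> upload (id 5, lev 1), tag (id 8, lev 1).
Iteration 2: rows with depends_on in {5,8} -> notify (id 6, lev 2).
Iteration 3: rows with depends_on in {6} -> init (id 7, lev 3), scan (id 9, lev 3).
Iteration 4: rows with depends_on in {7,9} -> build (id 10, lev 4).
Iteration 5: no rows with depends_on in {10}; recursion stops.
SUM(lev) = 0 + 1 + 1 + 2 + 3 + 3 + 4 = 14.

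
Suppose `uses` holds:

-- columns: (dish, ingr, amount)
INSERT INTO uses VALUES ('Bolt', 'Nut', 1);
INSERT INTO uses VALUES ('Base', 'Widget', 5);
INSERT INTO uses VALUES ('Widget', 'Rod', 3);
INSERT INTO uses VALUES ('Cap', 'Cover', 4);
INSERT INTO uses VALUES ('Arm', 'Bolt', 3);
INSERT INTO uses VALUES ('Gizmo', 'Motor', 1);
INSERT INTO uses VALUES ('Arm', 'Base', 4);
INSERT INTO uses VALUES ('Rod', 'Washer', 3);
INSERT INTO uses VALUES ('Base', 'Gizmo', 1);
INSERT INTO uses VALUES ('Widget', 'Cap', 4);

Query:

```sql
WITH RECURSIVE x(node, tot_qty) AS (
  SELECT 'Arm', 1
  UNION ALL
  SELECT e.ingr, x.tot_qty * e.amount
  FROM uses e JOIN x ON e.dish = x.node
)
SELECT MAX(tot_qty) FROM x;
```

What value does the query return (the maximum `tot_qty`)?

320

Base: (Arm, tot_qty=1).
Iteration 1: components of {Arm} -> Base = 1*4 = 4, Bolt = 1*3 = 3.
Iteration 2: components of {Base,Bolt} -> Gizmo = 4*1 = 4, Nut = 3*1 = 3, Widget = 4*5 = 20.
Iteration 3: components of {Gizmo,Nut,Widget} -> Cap = 20*4 = 80, Motor = 4*1 = 4, Rod = 20*3 = 60.
Iteration 4: components of {Cap,Motor,Rod} -> Cover = 80*4 = 320, Washer = 60*3 = 180.
Iteration 5: no further components; recursion stops.
tot_qty values: 1, 3, 4, 3, 20, 4, 60, 80, 4, 180, 320; the maximum is 320.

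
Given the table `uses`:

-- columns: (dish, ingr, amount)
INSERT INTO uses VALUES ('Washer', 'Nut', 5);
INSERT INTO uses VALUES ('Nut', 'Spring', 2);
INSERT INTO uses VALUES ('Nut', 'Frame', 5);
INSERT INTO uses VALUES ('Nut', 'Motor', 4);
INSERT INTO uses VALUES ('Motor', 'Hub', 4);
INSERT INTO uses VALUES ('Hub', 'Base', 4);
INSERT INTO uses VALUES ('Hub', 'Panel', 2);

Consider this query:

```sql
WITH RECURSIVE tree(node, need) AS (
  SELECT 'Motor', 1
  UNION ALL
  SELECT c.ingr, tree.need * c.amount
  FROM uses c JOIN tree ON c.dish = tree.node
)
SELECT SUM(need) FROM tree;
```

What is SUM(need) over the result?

29

Base: (Motor, need=1).
Iteration 1: components of {Motor} -> Hub = 1*4 = 4.
Iteration 2: components of {Hub} -> Base = 4*4 = 16, Panel = 4*2 = 8.
Iteration 3: no further components; recursion stops.
SUM(need) = 1 + 4 + 16 + 8 = 29.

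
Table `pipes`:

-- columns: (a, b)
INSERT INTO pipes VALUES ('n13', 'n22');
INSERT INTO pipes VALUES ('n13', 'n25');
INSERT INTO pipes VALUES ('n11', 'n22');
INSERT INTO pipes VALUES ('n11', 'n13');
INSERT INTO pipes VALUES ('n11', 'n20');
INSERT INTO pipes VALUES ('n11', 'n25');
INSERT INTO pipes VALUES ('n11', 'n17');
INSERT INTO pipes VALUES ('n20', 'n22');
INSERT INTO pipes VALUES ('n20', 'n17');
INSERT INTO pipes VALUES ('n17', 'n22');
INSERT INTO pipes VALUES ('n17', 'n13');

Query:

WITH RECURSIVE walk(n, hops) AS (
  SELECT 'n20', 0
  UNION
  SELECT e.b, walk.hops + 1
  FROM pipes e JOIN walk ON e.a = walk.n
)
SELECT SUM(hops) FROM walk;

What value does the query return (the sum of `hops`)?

Base: (n20, hops=0).
Iteration 1: edges from {n20} -> (n17, hops=1), (n22, hops=1).
Iteration 2: edges from {n17,n22} -> (n13, hops=2), (n22, hops=2).
Iteration 3: edges from {n13,n22} -> (n22, hops=3), (n25, hops=3).
Iteration 4: no outgoing edges from {n22,n25}; recursion stops.
SUM(hops) = 0 + 1 + 1 + 2 + 2 + 3 + 3 = 12.

12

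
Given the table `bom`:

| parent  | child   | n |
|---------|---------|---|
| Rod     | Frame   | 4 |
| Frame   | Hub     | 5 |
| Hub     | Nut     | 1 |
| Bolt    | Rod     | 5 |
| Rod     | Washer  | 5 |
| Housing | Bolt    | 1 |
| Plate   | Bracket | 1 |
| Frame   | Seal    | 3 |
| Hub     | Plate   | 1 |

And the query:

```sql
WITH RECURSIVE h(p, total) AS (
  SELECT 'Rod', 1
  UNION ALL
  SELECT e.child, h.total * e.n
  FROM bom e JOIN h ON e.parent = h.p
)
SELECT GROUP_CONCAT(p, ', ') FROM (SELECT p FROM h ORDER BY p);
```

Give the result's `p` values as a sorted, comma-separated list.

Bracket, Frame, Hub, Nut, Plate, Rod, Seal, Washer

Base: (Rod, total=1).
Iteration 1: components of {Rod} -> Frame = 1*4 = 4, Washer = 1*5 = 5.
Iteration 2: components of {Frame,Washer} -> Hub = 4*5 = 20, Seal = 4*3 = 12.
Iteration 3: components of {Hub,Seal} -> Nut = 20*1 = 20, Plate = 20*1 = 20.
Iteration 4: components of {Nut,Plate} -> Bracket = 20*1 = 20.
Iteration 5: no further components; recursion stops.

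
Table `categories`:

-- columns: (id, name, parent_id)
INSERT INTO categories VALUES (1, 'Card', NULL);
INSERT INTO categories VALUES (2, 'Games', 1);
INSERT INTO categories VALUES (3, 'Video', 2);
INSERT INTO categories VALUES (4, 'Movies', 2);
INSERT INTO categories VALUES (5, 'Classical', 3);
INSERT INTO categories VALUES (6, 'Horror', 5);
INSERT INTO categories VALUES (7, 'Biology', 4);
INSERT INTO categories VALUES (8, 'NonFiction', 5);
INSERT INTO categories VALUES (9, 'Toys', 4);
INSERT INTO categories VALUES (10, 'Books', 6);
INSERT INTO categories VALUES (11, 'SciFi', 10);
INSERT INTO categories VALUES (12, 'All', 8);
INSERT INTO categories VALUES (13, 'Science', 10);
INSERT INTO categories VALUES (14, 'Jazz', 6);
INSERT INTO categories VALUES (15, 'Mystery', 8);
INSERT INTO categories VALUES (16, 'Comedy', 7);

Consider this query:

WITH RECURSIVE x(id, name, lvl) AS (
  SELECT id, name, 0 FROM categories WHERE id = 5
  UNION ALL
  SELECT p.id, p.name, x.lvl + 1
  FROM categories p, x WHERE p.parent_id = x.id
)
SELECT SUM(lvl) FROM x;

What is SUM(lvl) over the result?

16

Base: id=5 (Classical) at lvl 0.
Iteration 1: rows with parent_id in {5} -> Horror (id 6, lvl 1), NonFiction (id 8, lvl 1).
Iteration 2: rows with parent_id in {6,8} -> Books (id 10, lvl 2), All (id 12, lvl 2), Jazz (id 14, lvl 2), Mystery (id 15, lvl 2).
Iteration 3: rows with parent_id in {10,12,14,15} -> SciFi (id 11, lvl 3), Science (id 13, lvl 3).
Iteration 4: no rows with parent_id in {11,13}; recursion stops.
SUM(lvl) = 0 + 1 + 1 + 2 + 2 + 2 + 2 + 3 + 3 = 16.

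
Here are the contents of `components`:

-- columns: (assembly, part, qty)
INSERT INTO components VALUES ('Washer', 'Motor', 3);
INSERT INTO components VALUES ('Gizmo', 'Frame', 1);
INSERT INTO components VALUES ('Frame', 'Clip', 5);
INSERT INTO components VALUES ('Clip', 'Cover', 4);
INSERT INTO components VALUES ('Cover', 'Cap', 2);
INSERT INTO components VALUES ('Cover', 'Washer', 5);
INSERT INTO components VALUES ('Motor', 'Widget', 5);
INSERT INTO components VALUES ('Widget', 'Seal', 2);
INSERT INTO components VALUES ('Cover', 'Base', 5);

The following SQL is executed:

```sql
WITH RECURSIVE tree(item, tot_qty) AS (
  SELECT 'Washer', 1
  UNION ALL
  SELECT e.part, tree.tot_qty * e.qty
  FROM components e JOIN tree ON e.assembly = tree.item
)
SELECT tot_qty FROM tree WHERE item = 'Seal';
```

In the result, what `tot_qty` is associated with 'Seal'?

30

Base: (Washer, tot_qty=1).
Iteration 1: components of {Washer} -> Motor = 1*3 = 3.
Iteration 2: components of {Motor} -> Widget = 3*5 = 15.
Iteration 3: components of {Widget} -> Seal = 15*2 = 30.
Iteration 4: no further components; recursion stops.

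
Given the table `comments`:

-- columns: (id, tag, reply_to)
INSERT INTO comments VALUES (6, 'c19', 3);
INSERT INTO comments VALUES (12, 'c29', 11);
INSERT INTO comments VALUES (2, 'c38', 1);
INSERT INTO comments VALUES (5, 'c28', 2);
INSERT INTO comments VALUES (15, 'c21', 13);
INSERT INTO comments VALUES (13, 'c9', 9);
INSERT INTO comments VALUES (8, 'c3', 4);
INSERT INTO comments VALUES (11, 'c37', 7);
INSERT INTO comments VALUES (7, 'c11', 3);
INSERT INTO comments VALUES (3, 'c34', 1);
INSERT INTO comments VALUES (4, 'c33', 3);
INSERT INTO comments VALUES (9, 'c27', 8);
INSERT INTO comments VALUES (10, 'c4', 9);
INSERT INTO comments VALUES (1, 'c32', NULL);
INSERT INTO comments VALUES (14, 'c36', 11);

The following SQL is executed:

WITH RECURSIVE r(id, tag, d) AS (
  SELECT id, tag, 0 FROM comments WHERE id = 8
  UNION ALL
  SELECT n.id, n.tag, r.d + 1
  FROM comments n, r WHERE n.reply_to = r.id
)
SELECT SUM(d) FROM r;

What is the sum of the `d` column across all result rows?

Base: id=8 (c3) at d 0.
Iteration 1: rows with reply_to in {8} -> c27 (id 9, d 1).
Iteration 2: rows with reply_to in {9} -> c4 (id 10, d 2), c9 (id 13, d 2).
Iteration 3: rows with reply_to in {10,13} -> c21 (id 15, d 3).
Iteration 4: no rows with reply_to in {15}; recursion stops.
SUM(d) = 0 + 1 + 2 + 2 + 3 = 8.

8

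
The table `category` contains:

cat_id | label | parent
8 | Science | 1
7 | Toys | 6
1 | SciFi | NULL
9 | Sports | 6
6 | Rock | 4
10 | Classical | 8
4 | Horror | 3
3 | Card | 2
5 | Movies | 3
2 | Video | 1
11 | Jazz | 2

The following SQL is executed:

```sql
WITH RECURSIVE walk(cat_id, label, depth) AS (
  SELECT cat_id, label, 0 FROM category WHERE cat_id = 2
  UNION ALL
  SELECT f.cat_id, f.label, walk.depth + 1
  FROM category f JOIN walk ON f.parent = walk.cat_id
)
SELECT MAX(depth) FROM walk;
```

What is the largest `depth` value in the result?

4

Base: cat_id=2 (Video) at depth 0.
Iteration 1: rows with parent in {2} -> Card (id 3, depth 1), Jazz (id 11, depth 1).
Iteration 2: rows with parent in {3,11} -> Horror (id 4, depth 2), Movies (id 5, depth 2).
Iteration 3: rows with parent in {4,5} -> Rock (id 6, depth 3).
Iteration 4: rows with parent in {6} -> Toys (id 7, depth 4), Sports (id 9, depth 4).
Iteration 5: no rows with parent in {7,9}; recursion stops.
depth values: 0, 1, 1, 2, 2, 3, 4, 4; the maximum is 4.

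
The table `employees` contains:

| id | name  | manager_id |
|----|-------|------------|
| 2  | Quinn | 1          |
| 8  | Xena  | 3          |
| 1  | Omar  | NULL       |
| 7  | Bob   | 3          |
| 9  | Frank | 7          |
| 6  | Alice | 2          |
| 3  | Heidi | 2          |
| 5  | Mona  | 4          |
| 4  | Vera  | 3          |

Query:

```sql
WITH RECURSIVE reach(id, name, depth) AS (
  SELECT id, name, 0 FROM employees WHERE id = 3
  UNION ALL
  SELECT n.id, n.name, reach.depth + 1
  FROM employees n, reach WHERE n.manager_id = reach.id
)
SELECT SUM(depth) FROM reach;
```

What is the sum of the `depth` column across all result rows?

7

Base: id=3 (Heidi) at depth 0.
Iteration 1: rows with manager_id in {3} -> Vera (id 4, depth 1), Bob (id 7, depth 1), Xena (id 8, depth 1).
Iteration 2: rows with manager_id in {4,7,8} -> Mona (id 5, depth 2), Frank (id 9, depth 2).
Iteration 3: no rows with manager_id in {5,9}; recursion stops.
SUM(depth) = 0 + 1 + 1 + 1 + 2 + 2 = 7.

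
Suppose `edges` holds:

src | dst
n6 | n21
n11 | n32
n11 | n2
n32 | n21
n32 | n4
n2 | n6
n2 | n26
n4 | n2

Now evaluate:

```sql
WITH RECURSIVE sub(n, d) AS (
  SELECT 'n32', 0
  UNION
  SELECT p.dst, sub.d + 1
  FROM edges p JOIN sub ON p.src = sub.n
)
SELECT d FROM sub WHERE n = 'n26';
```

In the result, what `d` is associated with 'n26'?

Base: (n32, d=0).
Iteration 1: edges from {n32} -> (n21, d=1), (n4, d=1).
Iteration 2: edges from {n21,n4} -> (n2, d=2).
Iteration 3: edges from {n2} -> (n26, d=3), (n6, d=3).
Iteration 4: edges from {n26,n6} -> (n21, d=4).
Iteration 5: no outgoing edges from {n21}; recursion stops.

3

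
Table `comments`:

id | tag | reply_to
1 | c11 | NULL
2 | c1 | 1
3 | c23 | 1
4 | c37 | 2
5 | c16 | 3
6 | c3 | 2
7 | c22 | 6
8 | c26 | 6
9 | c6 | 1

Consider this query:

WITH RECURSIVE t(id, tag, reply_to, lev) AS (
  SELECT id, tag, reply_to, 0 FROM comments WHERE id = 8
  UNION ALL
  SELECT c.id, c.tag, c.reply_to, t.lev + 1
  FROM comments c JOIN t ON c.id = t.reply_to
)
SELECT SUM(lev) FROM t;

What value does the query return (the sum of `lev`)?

Base: id=8 (c26), reply_to=6, lev 0.
Iteration 1: join on id=6 -> c3 (id 6, reply_to=2, lev 1).
Iteration 2: join on id=2 -> c1 (id 2, reply_to=1, lev 2).
Iteration 3: join on id=1 -> c11 (id 1, reply_to=NULL, lev 3).
Iteration 4: reply_to is NULL; no match; recursion stops.
SUM(lev) = 0 + 1 + 2 + 3 = 6.

6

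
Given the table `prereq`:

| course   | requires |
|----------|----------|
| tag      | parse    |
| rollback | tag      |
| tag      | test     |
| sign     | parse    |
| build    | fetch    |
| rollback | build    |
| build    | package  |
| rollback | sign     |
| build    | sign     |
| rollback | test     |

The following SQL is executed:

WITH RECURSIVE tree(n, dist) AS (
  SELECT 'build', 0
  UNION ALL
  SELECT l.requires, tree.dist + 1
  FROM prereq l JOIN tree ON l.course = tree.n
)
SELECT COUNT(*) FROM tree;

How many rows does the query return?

5

Base: (build, dist=0).
Iteration 1: edges from {build} -> (fetch, dist=1), (package, dist=1), (sign, dist=1).
Iteration 2: edges from {fetch,package,sign} -> (parse, dist=2).
Iteration 3: no outgoing edges from {parse}; recursion stops.
Total rows emitted: 5.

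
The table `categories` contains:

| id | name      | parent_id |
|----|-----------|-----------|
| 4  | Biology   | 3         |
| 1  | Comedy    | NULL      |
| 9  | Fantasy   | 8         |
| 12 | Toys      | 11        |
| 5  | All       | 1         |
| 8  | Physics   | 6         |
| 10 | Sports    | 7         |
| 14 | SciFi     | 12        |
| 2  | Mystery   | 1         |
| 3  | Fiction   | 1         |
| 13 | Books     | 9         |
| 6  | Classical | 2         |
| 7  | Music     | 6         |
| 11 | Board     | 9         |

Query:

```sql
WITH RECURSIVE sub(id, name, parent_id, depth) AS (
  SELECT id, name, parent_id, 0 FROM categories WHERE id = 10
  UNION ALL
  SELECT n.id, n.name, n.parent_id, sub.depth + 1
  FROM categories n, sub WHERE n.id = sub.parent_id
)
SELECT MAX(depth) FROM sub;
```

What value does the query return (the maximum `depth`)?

4

Base: id=10 (Sports), parent_id=7, depth 0.
Iteration 1: join on id=7 -> Music (id 7, parent_id=6, depth 1).
Iteration 2: join on id=6 -> Classical (id 6, parent_id=2, depth 2).
Iteration 3: join on id=2 -> Mystery (id 2, parent_id=1, depth 3).
Iteration 4: join on id=1 -> Comedy (id 1, parent_id=NULL, depth 4).
Iteration 5: parent_id is NULL; no match; recursion stops.
depth values: 0, 1, 2, 3, 4; the maximum is 4.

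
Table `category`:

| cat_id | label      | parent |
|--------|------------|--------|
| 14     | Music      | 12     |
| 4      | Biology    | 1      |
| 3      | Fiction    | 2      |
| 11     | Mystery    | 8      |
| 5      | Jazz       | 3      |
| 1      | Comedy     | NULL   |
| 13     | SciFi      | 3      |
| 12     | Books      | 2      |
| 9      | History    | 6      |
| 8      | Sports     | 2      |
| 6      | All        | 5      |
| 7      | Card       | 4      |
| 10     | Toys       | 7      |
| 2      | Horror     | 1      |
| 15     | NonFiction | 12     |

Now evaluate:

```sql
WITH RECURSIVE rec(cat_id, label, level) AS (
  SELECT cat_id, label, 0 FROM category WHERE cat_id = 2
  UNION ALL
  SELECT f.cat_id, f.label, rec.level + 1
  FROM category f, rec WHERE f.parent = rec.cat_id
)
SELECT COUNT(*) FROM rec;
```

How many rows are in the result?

Base: cat_id=2 (Horror) at level 0.
Iteration 1: rows with parent in {2} -> Fiction (id 3, level 1), Sports (id 8, level 1), Books (id 12, level 1).
Iteration 2: rows with parent in {3,8,12} -> Jazz (id 5, level 2), Mystery (id 11, level 2), SciFi (id 13, level 2), Music (id 14, level 2), NonFiction (id 15, level 2).
Iteration 3: rows with parent in {5,11,13,14,15} -> All (id 6, level 3).
Iteration 4: rows with parent in {6} -> History (id 9, level 4).
Iteration 5: no rows with parent in {9}; recursion stops.
Total rows emitted: 11.

11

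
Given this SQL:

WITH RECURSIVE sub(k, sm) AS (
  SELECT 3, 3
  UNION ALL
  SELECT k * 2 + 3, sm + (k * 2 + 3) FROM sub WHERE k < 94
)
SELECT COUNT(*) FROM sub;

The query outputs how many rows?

Base: k=3, sm=3.
Iteration 1: 3 < 94 holds -> k = 3 * 2 + 3 = 9, sm = 3 + 9 = 12.
Iteration 2: 9 < 94 holds -> k = 9 * 2 + 3 = 21, sm = 12 + 21 = 33.
Iteration 3: 21 < 94 holds -> k = 21 * 2 + 3 = 45, sm = 33 + 45 = 78.
Iteration 4: 45 < 94 holds -> k = 45 * 2 + 3 = 93, sm = 78 + 93 = 171.
Iteration 5: 93 < 94 holds -> k = 93 * 2 + 3 = 189, sm = 171 + 189 = 360.
Iteration 6: 189 < 94 fails; recursion stops.
Total rows emitted: 6.

6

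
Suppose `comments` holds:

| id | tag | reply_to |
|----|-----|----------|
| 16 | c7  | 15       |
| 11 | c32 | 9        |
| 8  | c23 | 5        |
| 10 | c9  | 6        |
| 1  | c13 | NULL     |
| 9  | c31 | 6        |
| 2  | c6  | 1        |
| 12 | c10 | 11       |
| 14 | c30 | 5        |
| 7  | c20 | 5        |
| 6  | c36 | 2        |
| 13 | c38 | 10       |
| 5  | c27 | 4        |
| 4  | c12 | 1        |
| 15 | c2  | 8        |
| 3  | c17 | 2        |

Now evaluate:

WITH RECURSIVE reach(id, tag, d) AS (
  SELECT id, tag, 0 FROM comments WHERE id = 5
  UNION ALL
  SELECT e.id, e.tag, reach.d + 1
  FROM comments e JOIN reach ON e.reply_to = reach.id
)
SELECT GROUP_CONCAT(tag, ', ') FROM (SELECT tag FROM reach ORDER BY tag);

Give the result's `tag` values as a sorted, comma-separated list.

c2, c20, c23, c27, c30, c7

Base: id=5 (c27) at d 0.
Iteration 1: rows with reply_to in {5} -> c20 (id 7, d 1), c23 (id 8, d 1), c30 (id 14, d 1).
Iteration 2: rows with reply_to in {7,8,14} -> c2 (id 15, d 2).
Iteration 3: rows with reply_to in {15} -> c7 (id 16, d 3).
Iteration 4: no rows with reply_to in {16}; recursion stops.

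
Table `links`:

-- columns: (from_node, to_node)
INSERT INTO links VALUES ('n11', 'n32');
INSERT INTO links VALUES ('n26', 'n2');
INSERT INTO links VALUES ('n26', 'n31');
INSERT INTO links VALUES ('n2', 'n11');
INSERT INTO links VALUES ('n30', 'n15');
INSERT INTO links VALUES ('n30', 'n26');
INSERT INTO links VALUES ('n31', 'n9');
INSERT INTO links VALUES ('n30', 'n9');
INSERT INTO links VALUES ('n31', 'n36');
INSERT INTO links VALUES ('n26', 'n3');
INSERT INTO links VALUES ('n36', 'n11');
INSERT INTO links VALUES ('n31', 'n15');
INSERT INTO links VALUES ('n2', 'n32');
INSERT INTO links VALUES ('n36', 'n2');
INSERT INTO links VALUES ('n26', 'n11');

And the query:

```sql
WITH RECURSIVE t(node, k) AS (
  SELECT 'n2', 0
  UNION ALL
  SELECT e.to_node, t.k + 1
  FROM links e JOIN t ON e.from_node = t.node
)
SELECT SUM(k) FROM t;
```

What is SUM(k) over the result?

Base: (n2, k=0).
Iteration 1: edges from {n2} -> (n11, k=1), (n32, k=1).
Iteration 2: edges from {n11,n32} -> (n32, k=2).
Iteration 3: no outgoing edges from {n32}; recursion stops.
SUM(k) = 0 + 1 + 1 + 2 = 4.

4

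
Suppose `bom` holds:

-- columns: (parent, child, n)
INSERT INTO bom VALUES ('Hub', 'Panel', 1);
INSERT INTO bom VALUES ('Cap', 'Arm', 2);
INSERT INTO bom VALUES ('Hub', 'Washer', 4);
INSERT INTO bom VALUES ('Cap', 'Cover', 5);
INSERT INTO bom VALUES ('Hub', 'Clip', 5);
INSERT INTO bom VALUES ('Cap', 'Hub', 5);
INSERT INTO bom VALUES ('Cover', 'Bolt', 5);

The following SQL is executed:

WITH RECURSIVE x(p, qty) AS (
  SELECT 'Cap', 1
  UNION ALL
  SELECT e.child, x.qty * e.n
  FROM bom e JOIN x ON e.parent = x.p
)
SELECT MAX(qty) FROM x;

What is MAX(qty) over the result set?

25

Base: (Cap, qty=1).
Iteration 1: components of {Cap} -> Arm = 1*2 = 2, Cover = 1*5 = 5, Hub = 1*5 = 5.
Iteration 2: components of {Arm,Cover,Hub} -> Bolt = 5*5 = 25, Clip = 5*5 = 25, Panel = 5*1 = 5, Washer = 5*4 = 20.
Iteration 3: no further components; recursion stops.
qty values: 1, 5, 5, 2, 25, 20, 25, 5; the maximum is 25.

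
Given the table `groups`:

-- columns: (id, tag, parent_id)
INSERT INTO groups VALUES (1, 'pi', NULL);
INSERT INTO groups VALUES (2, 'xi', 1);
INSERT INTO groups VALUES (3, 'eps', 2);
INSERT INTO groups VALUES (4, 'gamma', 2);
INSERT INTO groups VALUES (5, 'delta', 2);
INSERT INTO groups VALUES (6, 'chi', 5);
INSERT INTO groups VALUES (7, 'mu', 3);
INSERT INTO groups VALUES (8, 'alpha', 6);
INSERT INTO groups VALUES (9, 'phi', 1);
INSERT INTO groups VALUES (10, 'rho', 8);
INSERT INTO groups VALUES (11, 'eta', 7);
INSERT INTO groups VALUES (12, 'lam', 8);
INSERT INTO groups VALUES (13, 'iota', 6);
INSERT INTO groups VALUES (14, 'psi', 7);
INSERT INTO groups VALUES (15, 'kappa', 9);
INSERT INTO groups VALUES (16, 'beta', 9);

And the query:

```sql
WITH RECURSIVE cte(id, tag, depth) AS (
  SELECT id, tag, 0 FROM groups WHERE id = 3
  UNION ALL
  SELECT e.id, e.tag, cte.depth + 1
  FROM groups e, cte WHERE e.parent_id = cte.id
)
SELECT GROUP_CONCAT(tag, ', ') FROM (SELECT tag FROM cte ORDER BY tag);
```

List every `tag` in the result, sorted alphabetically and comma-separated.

Base: id=3 (eps) at depth 0.
Iteration 1: rows with parent_id in {3} -> mu (id 7, depth 1).
Iteration 2: rows with parent_id in {7} -> eta (id 11, depth 2), psi (id 14, depth 2).
Iteration 3: no rows with parent_id in {11,14}; recursion stops.

eps, eta, mu, psi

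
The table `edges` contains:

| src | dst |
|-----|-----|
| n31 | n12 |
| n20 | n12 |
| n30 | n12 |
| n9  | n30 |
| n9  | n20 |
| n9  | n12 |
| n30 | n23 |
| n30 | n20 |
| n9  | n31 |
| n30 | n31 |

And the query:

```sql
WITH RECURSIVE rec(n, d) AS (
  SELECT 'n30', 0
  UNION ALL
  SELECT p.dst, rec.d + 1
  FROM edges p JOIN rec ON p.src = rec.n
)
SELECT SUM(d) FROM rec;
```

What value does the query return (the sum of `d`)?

8

Base: (n30, d=0).
Iteration 1: edges from {n30} -> (n12, d=1), (n20, d=1), (n23, d=1), (n31, d=1).
Iteration 2: edges from {n12,n20,n23,n31} -> (n12, d=2) x2. [UNION ALL keeps all 2 new rows, including repeats]
Iteration 3: no outgoing edges from {n12}; recursion stops.
SUM(d) = 0 + 1 + 1 + 1 + 1 + 2 + 2 = 8.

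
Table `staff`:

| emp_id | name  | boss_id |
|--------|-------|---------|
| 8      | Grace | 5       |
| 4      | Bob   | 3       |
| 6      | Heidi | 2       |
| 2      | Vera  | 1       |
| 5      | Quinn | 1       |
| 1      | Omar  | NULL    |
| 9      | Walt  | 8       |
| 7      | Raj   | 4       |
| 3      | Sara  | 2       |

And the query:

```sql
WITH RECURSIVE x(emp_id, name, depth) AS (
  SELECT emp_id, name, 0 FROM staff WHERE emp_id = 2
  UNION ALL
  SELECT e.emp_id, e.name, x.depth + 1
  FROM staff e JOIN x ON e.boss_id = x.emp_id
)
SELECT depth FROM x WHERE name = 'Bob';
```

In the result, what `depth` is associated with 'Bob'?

2

Base: emp_id=2 (Vera) at depth 0.
Iteration 1: rows with boss_id in {2} -> Sara (id 3, depth 1), Heidi (id 6, depth 1).
Iteration 2: rows with boss_id in {3,6} -> Bob (id 4, depth 2).
Iteration 3: rows with boss_id in {4} -> Raj (id 7, depth 3).
Iteration 4: no rows with boss_id in {7}; recursion stops.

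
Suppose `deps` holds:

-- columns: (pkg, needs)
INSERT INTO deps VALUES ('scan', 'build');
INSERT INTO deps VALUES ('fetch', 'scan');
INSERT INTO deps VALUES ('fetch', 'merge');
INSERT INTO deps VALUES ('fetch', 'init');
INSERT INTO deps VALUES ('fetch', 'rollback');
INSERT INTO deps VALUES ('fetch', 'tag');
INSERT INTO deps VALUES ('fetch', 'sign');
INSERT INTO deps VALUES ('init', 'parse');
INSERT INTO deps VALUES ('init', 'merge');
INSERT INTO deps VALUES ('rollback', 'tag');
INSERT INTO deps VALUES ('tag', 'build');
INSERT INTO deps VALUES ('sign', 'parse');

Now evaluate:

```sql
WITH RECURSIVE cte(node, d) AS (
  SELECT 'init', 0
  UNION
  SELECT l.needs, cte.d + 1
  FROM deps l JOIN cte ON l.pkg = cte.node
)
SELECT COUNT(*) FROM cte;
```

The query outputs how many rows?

3

Base: (init, d=0).
Iteration 1: edges from {init} -> (merge, d=1), (parse, d=1).
Iteration 2: no outgoing edges from {merge,parse}; recursion stops.
Total rows emitted: 3.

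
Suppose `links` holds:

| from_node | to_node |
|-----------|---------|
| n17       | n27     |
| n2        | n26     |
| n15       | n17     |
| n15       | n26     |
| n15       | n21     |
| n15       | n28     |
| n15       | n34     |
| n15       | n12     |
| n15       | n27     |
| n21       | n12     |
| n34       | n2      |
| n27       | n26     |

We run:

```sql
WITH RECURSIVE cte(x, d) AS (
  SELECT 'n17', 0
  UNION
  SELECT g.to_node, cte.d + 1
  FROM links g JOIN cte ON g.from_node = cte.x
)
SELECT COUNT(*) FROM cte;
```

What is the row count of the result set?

Base: (n17, d=0).
Iteration 1: edges from {n17} -> (n27, d=1).
Iteration 2: edges from {n27} -> (n26, d=2).
Iteration 3: no outgoing edges from {n26}; recursion stops.
Total rows emitted: 3.

3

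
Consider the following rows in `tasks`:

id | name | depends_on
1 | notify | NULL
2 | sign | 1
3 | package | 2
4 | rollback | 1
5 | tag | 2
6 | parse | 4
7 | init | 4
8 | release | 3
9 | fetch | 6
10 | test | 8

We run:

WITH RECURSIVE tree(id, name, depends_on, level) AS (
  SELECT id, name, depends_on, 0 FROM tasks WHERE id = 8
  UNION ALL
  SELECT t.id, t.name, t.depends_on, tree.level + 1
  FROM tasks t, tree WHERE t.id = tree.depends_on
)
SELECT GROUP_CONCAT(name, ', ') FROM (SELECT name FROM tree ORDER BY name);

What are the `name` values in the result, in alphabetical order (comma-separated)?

Base: id=8 (release), depends_on=3, level 0.
Iteration 1: join on id=3 -> package (id 3, depends_on=2, level 1).
Iteration 2: join on id=2 -> sign (id 2, depends_on=1, level 2).
Iteration 3: join on id=1 -> notify (id 1, depends_on=NULL, level 3).
Iteration 4: depends_on is NULL; no match; recursion stops.

notify, package, release, sign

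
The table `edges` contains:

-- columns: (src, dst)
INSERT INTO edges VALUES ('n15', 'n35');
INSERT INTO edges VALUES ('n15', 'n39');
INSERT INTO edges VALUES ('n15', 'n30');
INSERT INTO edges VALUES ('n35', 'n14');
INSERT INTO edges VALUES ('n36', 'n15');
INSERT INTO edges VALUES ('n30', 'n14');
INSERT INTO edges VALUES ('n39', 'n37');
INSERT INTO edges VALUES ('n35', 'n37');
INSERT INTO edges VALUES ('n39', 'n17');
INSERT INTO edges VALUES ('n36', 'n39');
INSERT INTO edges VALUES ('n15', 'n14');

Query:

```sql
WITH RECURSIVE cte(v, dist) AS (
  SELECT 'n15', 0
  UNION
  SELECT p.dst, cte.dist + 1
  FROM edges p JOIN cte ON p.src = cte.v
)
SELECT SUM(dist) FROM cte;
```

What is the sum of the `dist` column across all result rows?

Base: (n15, dist=0).
Iteration 1: edges from {n15} -> (n14, dist=1), (n30, dist=1), (n35, dist=1), (n39, dist=1).
Iteration 2: edges from {n14,n30,n35,n39} -> (n14, dist=2), (n17, dist=2), (n37, dist=2). [UNION drops 2 duplicate row(s)]
Iteration 3: no outgoing edges from {n14,n17,n37}; recursion stops.
SUM(dist) = 0 + 1 + 1 + 1 + 1 + 2 + 2 + 2 = 10.

10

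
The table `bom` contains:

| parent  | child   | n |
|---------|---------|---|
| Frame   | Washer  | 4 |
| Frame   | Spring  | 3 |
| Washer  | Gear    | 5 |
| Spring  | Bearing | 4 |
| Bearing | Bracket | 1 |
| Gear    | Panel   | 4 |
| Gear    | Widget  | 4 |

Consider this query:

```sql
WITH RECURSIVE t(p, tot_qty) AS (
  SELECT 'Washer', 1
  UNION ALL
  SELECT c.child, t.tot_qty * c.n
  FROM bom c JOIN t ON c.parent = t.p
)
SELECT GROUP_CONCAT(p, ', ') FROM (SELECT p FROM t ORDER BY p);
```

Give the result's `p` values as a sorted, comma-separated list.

Base: (Washer, tot_qty=1).
Iteration 1: components of {Washer} -> Gear = 1*5 = 5.
Iteration 2: components of {Gear} -> Panel = 5*4 = 20, Widget = 5*4 = 20.
Iteration 3: no further components; recursion stops.

Gear, Panel, Washer, Widget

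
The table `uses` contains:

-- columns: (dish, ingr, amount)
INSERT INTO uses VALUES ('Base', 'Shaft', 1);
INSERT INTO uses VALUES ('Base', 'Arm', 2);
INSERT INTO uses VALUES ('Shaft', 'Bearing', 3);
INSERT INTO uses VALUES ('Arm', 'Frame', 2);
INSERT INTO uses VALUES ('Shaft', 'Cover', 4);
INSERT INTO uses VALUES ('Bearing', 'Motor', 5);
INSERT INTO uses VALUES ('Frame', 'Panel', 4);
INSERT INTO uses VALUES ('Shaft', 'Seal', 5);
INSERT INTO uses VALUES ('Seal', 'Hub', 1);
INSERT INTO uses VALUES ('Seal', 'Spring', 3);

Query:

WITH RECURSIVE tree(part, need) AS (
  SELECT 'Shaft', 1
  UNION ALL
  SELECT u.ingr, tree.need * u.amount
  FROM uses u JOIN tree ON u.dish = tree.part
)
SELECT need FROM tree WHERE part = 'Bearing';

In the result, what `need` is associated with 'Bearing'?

3

Base: (Shaft, need=1).
Iteration 1: components of {Shaft} -> Bearing = 1*3 = 3, Cover = 1*4 = 4, Seal = 1*5 = 5.
Iteration 2: components of {Bearing,Cover,Seal} -> Hub = 5*1 = 5, Motor = 3*5 = 15, Spring = 5*3 = 15.
Iteration 3: no further components; recursion stops.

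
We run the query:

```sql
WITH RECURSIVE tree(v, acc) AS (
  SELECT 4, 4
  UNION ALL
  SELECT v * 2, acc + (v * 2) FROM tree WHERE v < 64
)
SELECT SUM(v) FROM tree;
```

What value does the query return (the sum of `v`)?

124

Base: v=4, acc=4.
Iteration 1: 4 < 64 holds -> v = 4 * 2 = 8, acc = 4 + 8 = 12.
Iteration 2: 8 < 64 holds -> v = 8 * 2 = 16, acc = 12 + 16 = 28.
Iteration 3: 16 < 64 holds -> v = 16 * 2 = 32, acc = 28 + 32 = 60.
Iteration 4: 32 < 64 holds -> v = 32 * 2 = 64, acc = 60 + 64 = 124.
Iteration 5: 64 < 64 fails; recursion stops.
SUM(v) = 4 + 8 + 16 + 32 + 64 = 124.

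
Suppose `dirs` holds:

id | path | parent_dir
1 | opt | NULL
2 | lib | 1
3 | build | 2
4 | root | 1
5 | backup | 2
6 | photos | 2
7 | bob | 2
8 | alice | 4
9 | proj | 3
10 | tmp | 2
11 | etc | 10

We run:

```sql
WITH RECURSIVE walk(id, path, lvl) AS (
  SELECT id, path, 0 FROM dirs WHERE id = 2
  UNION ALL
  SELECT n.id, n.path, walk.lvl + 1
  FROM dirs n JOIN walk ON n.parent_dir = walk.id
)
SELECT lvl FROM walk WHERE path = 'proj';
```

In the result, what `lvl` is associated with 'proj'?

Base: id=2 (lib) at lvl 0.
Iteration 1: rows with parent_dir in {2} -> build (id 3, lvl 1), backup (id 5, lvl 1), photos (id 6, lvl 1), bob (id 7, lvl 1), tmp (id 10, lvl 1).
Iteration 2: rows with parent_dir in {3,5,6,7,10} -> proj (id 9, lvl 2), etc (id 11, lvl 2).
Iteration 3: no rows with parent_dir in {9,11}; recursion stops.

2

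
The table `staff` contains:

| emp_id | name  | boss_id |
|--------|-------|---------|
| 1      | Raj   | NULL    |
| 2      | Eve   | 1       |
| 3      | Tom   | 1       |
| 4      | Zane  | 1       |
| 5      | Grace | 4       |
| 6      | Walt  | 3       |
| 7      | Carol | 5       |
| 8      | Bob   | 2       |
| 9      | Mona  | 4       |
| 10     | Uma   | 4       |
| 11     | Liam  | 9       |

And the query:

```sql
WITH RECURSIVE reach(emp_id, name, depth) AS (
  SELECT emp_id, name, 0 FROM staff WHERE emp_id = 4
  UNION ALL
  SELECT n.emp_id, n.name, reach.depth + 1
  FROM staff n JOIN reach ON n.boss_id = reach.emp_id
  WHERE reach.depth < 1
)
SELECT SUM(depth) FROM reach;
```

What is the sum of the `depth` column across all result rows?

Base: emp_id=4 (Zane) at depth 0.
Iteration 1: rows with boss_id in {4} -> Grace (id 5, depth 1), Mona (id 9, depth 1), Uma (id 10, depth 1).
Iteration 2: depth < 1 fails for all current rows; recursion stops.
SUM(depth) = 0 + 1 + 1 + 1 = 3.

3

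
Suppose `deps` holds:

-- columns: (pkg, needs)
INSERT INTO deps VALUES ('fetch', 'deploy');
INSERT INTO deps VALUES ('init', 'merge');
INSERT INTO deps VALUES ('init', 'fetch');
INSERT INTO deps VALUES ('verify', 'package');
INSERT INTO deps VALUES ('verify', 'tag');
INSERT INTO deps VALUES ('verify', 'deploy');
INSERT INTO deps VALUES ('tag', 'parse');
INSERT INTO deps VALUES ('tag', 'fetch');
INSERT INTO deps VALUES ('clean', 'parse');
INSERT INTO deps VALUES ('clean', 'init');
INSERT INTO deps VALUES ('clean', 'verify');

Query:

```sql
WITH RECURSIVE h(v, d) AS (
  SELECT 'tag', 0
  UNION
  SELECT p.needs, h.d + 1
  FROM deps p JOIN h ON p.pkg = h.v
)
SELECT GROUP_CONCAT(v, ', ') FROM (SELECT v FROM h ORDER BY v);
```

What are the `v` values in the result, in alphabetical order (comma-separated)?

Base: (tag, d=0).
Iteration 1: edges from {tag} -> (fetch, d=1), (parse, d=1).
Iteration 2: edges from {fetch,parse} -> (deploy, d=2).
Iteration 3: no outgoing edges from {deploy}; recursion stops.

deploy, fetch, parse, tag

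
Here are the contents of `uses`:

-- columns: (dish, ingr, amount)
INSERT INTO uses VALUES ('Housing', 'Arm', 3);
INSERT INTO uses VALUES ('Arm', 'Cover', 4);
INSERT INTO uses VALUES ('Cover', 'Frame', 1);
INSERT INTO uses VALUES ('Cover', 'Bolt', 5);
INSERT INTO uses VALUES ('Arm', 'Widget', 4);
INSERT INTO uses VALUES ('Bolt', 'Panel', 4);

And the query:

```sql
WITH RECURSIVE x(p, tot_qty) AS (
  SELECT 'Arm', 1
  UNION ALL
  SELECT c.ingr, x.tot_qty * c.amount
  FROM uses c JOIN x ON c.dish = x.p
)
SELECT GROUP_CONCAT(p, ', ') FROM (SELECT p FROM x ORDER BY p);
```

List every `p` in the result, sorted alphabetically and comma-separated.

Base: (Arm, tot_qty=1).
Iteration 1: components of {Arm} -> Cover = 1*4 = 4, Widget = 1*4 = 4.
Iteration 2: components of {Cover,Widget} -> Bolt = 4*5 = 20, Frame = 4*1 = 4.
Iteration 3: components of {Bolt,Frame} -> Panel = 20*4 = 80.
Iteration 4: no further components; recursion stops.

Arm, Bolt, Cover, Frame, Panel, Widget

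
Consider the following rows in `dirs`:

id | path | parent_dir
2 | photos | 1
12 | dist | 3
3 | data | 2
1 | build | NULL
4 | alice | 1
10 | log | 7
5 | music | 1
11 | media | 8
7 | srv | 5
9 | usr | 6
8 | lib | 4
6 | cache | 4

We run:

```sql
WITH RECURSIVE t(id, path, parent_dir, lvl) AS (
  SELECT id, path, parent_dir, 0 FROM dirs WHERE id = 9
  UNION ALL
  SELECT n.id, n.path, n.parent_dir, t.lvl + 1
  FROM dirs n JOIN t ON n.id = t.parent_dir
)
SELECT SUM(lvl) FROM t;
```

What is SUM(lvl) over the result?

6

Base: id=9 (usr), parent_dir=6, lvl 0.
Iteration 1: join on id=6 -> cache (id 6, parent_dir=4, lvl 1).
Iteration 2: join on id=4 -> alice (id 4, parent_dir=1, lvl 2).
Iteration 3: join on id=1 -> build (id 1, parent_dir=NULL, lvl 3).
Iteration 4: parent_dir is NULL; no match; recursion stops.
SUM(lvl) = 0 + 1 + 2 + 3 = 6.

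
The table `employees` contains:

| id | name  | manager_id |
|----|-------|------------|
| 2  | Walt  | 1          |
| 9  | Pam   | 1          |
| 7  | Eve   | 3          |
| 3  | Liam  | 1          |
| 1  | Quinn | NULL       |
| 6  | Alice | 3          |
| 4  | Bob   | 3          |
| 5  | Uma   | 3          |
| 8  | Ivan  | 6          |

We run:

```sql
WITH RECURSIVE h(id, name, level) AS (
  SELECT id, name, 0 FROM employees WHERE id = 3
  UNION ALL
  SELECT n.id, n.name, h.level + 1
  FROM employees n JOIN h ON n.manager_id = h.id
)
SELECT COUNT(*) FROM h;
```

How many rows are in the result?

Base: id=3 (Liam) at level 0.
Iteration 1: rows with manager_id in {3} -> Bob (id 4, level 1), Uma (id 5, level 1), Alice (id 6, level 1), Eve (id 7, level 1).
Iteration 2: rows with manager_id in {4,5,6,7} -> Ivan (id 8, level 2).
Iteration 3: no rows with manager_id in {8}; recursion stops.
Total rows emitted: 6.

6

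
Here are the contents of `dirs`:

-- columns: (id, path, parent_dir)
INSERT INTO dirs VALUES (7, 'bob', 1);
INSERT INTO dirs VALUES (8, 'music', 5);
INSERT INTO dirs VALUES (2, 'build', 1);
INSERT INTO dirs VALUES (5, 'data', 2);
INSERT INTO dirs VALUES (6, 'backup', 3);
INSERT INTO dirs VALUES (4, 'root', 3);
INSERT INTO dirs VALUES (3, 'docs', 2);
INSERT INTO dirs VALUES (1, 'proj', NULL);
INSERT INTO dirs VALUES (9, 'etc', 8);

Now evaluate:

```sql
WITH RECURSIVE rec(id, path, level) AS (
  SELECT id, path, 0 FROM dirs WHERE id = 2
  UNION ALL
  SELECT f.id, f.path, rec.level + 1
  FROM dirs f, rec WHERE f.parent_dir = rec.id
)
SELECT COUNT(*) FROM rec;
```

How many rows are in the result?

7

Base: id=2 (build) at level 0.
Iteration 1: rows with parent_dir in {2} -> docs (id 3, level 1), data (id 5, level 1).
Iteration 2: rows with parent_dir in {3,5} -> root (id 4, level 2), backup (id 6, level 2), music (id 8, level 2).
Iteration 3: rows with parent_dir in {4,6,8} -> etc (id 9, level 3).
Iteration 4: no rows with parent_dir in {9}; recursion stops.
Total rows emitted: 7.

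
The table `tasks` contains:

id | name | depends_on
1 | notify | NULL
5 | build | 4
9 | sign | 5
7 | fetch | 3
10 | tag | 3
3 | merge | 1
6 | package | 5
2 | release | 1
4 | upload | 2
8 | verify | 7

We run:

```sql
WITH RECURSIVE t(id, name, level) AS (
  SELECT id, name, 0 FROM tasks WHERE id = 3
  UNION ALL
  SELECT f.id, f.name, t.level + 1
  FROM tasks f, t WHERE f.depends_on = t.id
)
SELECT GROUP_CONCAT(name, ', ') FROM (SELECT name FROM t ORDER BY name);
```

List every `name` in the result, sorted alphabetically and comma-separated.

Base: id=3 (merge) at level 0.
Iteration 1: rows with depends_on in {3} -> fetch (id 7, level 1), tag (id 10, level 1).
Iteration 2: rows with depends_on in {7,10} -> verify (id 8, level 2).
Iteration 3: no rows with depends_on in {8}; recursion stops.

fetch, merge, tag, verify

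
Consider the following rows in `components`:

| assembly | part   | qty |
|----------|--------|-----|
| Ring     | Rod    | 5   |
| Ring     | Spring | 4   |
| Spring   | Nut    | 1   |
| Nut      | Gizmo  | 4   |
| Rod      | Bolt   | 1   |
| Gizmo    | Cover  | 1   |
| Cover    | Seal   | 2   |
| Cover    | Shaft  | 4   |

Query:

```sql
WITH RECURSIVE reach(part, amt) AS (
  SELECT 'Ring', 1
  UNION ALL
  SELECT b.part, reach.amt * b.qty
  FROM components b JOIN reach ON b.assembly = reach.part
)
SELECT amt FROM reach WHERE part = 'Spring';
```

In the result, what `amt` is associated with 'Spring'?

4

Base: (Ring, amt=1).
Iteration 1: components of {Ring} -> Rod = 1*5 = 5, Spring = 1*4 = 4.
Iteration 2: components of {Rod,Spring} -> Bolt = 5*1 = 5, Nut = 4*1 = 4.
Iteration 3: components of {Bolt,Nut} -> Gizmo = 4*4 = 16.
Iteration 4: components of {Gizmo} -> Cover = 16*1 = 16.
Iteration 5: components of {Cover} -> Seal = 16*2 = 32, Shaft = 16*4 = 64.
Iteration 6: no further components; recursion stops.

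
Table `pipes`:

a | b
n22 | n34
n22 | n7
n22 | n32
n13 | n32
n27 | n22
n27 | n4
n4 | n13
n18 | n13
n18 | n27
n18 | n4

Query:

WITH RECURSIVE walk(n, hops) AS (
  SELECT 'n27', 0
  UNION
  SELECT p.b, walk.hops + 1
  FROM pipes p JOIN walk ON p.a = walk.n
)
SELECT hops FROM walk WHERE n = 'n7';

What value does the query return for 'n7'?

Base: (n27, hops=0).
Iteration 1: edges from {n27} -> (n22, hops=1), (n4, hops=1).
Iteration 2: edges from {n22,n4} -> (n13, hops=2), (n32, hops=2), (n34, hops=2), (n7, hops=2).
Iteration 3: edges from {n13,n32,n34,n7} -> (n32, hops=3).
Iteration 4: no outgoing edges from {n32}; recursion stops.

2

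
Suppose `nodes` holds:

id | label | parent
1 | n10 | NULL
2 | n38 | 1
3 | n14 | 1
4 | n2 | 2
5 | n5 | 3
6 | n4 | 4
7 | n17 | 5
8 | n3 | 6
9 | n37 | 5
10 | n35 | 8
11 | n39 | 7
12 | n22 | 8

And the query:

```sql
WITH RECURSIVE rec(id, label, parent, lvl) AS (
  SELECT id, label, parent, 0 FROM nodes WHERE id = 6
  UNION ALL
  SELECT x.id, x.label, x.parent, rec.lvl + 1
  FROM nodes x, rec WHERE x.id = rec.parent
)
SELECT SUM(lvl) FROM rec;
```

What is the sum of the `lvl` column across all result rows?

6

Base: id=6 (n4), parent=4, lvl 0.
Iteration 1: join on id=4 -> n2 (id 4, parent=2, lvl 1).
Iteration 2: join on id=2 -> n38 (id 2, parent=1, lvl 2).
Iteration 3: join on id=1 -> n10 (id 1, parent=NULL, lvl 3).
Iteration 4: parent is NULL; no match; recursion stops.
SUM(lvl) = 0 + 1 + 2 + 3 = 6.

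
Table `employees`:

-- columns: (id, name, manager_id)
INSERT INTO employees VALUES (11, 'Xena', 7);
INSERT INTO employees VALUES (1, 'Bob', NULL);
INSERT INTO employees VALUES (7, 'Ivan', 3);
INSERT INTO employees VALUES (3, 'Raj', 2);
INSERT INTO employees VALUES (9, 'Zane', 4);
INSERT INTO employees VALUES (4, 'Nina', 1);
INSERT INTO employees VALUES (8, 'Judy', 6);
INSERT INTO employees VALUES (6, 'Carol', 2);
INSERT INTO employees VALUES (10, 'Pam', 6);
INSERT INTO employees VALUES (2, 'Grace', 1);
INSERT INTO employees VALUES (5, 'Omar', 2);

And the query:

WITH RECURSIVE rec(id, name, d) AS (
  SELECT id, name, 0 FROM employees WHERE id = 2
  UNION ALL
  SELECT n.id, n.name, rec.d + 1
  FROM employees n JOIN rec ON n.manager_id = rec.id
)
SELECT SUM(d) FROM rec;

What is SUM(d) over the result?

Base: id=2 (Grace) at d 0.
Iteration 1: rows with manager_id in {2} -> Raj (id 3, d 1), Omar (id 5, d 1), Carol (id 6, d 1).
Iteration 2: rows with manager_id in {3,5,6} -> Ivan (id 7, d 2), Judy (id 8, d 2), Pam (id 10, d 2).
Iteration 3: rows with manager_id in {7,8,10} -> Xena (id 11, d 3).
Iteration 4: no rows with manager_id in {11}; recursion stops.
SUM(d) = 0 + 1 + 1 + 1 + 2 + 2 + 2 + 3 = 12.

12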